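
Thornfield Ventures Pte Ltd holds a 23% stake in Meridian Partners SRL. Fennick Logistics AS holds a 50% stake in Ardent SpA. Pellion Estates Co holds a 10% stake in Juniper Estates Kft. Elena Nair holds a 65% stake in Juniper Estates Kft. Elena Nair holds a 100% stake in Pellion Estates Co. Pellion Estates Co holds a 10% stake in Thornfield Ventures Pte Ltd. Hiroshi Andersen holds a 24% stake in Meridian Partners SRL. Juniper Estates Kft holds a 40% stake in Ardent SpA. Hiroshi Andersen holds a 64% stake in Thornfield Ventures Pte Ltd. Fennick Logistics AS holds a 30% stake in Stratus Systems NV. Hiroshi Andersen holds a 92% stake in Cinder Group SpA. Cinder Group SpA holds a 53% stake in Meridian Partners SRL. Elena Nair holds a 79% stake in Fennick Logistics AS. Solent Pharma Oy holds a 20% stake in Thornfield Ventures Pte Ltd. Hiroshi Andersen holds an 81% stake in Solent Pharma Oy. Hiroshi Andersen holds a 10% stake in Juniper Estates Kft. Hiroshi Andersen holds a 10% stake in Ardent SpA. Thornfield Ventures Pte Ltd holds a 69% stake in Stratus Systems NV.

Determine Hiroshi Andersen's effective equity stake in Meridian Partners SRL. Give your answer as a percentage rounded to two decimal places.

Hiroshi reaches Meridian along 4 paths.
Via Solent → Thornfield: 81% × 20% × 23% = 3.726%.
Via Thornfield: 64% × 23% = 14.72%.
Direct stake: 24% = 24%.
Via Cinder: 92% × 53% = 48.76%.
Total: 3.726% + 14.72% + 24% + 48.76% = 91.206%.
Rounded: 91.21%.

91.21%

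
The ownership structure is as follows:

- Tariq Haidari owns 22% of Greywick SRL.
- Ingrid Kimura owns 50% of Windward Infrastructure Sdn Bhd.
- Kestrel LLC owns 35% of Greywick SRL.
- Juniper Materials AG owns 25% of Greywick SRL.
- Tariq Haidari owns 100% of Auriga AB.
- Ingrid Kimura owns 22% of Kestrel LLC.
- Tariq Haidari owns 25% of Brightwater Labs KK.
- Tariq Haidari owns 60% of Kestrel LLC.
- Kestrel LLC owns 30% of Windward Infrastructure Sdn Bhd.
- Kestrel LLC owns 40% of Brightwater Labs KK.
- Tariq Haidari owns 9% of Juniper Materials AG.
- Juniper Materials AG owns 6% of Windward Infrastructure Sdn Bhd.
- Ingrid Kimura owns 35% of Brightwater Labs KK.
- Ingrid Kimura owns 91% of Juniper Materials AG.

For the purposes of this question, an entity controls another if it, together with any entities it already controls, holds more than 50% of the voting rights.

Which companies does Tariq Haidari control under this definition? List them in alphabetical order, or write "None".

Tariq holds 60% of Kestrel, so Tariq controls Kestrel.
Tariq and Kestrel together hold 22% + 35% = 57% of Greywick, so Tariq controls Greywick.
Tariq holds 100% of Auriga, so Tariq controls Auriga.
Kestrel and Tariq together hold 40% + 25% = 65% of Brightwater, so Tariq controls Brightwater.
No other company's threshold is met.

Auriga AB, Brightwater Labs KK, Greywick SRL, Kestrel LLC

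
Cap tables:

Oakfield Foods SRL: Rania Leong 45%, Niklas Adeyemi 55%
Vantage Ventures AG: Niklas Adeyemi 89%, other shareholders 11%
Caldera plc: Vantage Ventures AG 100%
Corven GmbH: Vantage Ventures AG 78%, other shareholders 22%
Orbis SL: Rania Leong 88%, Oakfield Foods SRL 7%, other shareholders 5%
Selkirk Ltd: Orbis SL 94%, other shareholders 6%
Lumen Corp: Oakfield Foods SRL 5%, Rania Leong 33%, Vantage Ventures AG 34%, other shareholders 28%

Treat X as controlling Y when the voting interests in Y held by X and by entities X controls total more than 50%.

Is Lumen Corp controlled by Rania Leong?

Rania holds 88% of Orbis, so Rania controls Orbis.
Orbis holds 94% of Selkirk, so Rania controls Selkirk.
In Lumen, Rania's side holds only 33%, not > 50%.
So Rania does not control Lumen.

No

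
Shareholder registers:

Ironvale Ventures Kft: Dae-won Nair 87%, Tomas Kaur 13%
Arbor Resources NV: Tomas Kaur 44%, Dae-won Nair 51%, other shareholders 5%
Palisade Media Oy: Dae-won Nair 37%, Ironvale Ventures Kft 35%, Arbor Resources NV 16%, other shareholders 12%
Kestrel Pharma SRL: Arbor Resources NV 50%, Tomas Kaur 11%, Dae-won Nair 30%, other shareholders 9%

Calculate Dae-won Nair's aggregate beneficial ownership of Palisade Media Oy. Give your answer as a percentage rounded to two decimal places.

Dae-won reaches Palisade along 3 paths.
Direct stake: 37% = 37%.
Via Ironvale: 87% × 35% = 30.45%.
Via Arbor: 51% × 16% = 8.16%.
Total: 37% + 30.45% + 8.16% = 75.61%.

75.61%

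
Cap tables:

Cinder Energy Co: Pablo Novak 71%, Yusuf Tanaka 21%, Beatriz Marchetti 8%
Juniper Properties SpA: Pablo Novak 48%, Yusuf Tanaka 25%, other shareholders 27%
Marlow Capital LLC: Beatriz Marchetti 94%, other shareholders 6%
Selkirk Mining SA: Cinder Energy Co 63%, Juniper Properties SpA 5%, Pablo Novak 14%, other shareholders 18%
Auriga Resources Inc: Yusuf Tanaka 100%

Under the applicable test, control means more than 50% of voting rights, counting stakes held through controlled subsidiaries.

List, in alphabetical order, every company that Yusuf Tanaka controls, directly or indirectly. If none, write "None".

Auriga Resources Inc

Yusuf holds 100% of Auriga, so Yusuf controls Auriga.
No other company's threshold is met.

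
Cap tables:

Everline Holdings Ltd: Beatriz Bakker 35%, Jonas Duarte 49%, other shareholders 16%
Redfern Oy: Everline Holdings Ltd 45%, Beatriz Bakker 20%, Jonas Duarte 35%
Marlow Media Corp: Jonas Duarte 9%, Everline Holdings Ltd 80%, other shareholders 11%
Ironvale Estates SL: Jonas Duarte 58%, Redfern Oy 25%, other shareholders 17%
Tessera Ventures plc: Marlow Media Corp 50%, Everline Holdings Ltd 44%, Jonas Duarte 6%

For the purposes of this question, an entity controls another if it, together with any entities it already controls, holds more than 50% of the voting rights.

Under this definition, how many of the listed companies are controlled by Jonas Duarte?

1

Jonas holds 58% of Ironvale, so Jonas controls Ironvale.
No other company's threshold is met.
Jonas controls 1 company.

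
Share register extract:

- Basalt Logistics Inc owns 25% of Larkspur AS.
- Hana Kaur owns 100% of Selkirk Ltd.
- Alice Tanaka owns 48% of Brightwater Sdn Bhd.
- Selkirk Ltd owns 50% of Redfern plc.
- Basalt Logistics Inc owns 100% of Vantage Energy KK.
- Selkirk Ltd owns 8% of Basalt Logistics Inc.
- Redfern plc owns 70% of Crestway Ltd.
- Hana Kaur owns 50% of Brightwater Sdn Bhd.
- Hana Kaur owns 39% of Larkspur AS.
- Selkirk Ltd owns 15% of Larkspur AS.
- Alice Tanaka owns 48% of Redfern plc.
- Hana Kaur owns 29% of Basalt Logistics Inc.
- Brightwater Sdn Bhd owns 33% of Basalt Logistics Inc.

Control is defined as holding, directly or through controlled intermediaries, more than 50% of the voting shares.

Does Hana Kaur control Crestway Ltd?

No

Hana holds 100% of Selkirk, so Hana controls Selkirk.
Selkirk and Hana together hold 15% + 39% = 54% of Larkspur, so Hana controls Larkspur.
Neither Hana nor any entity Hana controls holds any voting interest in Crestway.
So Hana does not control Crestway.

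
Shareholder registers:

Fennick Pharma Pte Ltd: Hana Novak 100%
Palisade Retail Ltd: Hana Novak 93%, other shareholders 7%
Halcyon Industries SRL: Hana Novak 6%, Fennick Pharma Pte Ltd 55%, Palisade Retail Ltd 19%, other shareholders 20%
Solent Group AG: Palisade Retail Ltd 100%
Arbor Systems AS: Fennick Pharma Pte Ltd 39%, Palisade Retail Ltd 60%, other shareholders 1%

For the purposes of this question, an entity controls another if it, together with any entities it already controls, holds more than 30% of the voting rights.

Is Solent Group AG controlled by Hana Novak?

Hana holds 93% of Palisade, so Hana controls Palisade.
Palisade holds 100% of Solent, so Hana controls Solent.

Yes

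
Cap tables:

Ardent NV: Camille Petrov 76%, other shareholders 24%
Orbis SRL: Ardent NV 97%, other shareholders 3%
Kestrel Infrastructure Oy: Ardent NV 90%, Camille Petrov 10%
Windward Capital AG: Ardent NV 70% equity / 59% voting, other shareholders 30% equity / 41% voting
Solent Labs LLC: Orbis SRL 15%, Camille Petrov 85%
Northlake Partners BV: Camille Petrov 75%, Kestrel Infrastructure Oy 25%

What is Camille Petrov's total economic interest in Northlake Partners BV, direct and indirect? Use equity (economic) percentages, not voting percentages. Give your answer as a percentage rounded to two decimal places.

Camille reaches Northlake along 3 paths.
Direct stake: 75% = 75%.
Via Ardent → Kestrel: 76% × 90% × 25% = 17.1%.
Via Kestrel: 10% × 25% = 2.5%.
Total: 75% + 17.1% + 2.5% = 94.6%.
Rounded: 94.60%.

94.60%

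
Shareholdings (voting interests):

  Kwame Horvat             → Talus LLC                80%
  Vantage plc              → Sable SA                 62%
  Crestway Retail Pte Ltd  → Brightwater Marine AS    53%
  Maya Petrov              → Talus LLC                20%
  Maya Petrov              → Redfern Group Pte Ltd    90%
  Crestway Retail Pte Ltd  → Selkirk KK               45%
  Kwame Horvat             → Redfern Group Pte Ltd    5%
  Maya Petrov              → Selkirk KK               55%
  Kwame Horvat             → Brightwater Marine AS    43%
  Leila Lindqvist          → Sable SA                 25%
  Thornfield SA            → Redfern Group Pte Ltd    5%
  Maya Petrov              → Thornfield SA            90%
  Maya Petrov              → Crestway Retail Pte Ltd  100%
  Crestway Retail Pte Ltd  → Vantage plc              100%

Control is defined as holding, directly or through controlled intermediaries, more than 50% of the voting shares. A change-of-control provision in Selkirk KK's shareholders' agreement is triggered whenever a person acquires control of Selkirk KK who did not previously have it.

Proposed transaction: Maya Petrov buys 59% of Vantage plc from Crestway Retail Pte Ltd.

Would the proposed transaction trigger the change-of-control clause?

No

The purchase adds only to Maya's holdings (Crestway's stake shrinks), so Maya is the only person who could newly come to control Selkirk.
Maya holds 100% of Crestway, so Maya controls Crestway.
Crestway and Maya together hold 45% + 55% = 100% of Selkirk, so Maya controls Selkirk.
So Maya already controls Selkirk before the transaction.
After the purchase, Maya holds 59% of Vantage directly, and Crestway's stake falls to 41%.
Maya controlled Selkirk already, so this is not a new person acquiring control; every other person's position is unchanged or reduced.
No new person acquires control, so the clause is not triggered.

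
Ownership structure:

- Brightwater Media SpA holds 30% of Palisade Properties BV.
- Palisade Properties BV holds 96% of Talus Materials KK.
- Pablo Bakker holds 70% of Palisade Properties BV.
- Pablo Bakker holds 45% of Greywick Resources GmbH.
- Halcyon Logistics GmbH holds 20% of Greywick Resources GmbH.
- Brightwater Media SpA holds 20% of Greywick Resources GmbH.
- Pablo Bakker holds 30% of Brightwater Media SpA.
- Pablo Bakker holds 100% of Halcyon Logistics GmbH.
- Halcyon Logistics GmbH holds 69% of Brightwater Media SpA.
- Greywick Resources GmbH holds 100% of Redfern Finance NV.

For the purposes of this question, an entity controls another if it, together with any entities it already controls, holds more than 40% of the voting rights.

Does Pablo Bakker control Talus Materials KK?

Yes

Pablo holds 100% of Halcyon, so Pablo controls Halcyon.
Halcyon and Pablo together hold 69% + 30% = 99% of Brightwater, so Pablo controls Brightwater.
Brightwater and Pablo together hold 30% + 70% = 100% of Palisade, so Pablo controls Palisade.
Palisade holds 96% of Talus, so Pablo controls Talus.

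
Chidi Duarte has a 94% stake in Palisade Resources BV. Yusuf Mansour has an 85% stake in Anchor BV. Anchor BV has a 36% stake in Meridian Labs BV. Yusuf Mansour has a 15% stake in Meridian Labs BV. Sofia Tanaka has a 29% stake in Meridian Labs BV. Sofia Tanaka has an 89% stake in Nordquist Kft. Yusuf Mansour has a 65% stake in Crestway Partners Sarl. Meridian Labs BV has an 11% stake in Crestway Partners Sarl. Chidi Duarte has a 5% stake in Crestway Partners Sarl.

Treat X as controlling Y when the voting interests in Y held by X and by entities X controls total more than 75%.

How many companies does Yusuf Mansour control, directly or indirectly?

Yusuf holds 85% of Anchor, so Yusuf controls Anchor.
No other company's threshold is met.
Yusuf controls 1 company.

1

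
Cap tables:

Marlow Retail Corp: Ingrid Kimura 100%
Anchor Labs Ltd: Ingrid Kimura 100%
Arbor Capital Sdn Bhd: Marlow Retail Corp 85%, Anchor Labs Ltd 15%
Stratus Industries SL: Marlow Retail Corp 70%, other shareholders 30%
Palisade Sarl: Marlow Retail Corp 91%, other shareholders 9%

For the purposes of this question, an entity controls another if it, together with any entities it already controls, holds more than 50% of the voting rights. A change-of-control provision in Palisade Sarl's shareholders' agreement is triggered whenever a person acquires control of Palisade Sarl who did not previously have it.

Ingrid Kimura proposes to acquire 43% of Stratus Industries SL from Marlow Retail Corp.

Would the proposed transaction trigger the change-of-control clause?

No

The purchase adds only to Ingrid's holdings (Marlow's stake shrinks), so Ingrid is the only person who could newly come to control Palisade.
Ingrid holds 100% of Marlow, so Ingrid controls Marlow.
Marlow holds 91% of Palisade, so Ingrid controls Palisade.
So Ingrid already controls Palisade before the transaction.
After the purchase, Ingrid holds 43% of Stratus directly, and Marlow's stake falls to 27%.
Ingrid controlled Palisade already, so this is not a new person acquiring control; every other person's position is unchanged or reduced.
No new person acquires control, so the clause is not triggered.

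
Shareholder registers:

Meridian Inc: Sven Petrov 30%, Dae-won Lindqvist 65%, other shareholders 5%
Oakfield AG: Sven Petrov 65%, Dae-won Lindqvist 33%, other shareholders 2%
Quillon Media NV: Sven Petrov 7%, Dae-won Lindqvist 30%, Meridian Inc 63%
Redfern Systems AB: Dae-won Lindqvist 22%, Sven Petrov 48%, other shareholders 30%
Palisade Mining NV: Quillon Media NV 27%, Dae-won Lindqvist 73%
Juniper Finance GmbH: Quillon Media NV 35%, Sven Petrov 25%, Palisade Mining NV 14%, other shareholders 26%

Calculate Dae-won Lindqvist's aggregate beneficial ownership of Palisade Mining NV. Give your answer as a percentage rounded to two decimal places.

92.16%

Dae-won reaches Palisade along 3 paths.
Via Quillon: 30% × 27% = 8.1%.
Via Meridian → Quillon: 65% × 63% × 27% = 11.0565%.
Direct stake: 73% = 73%.
Total: 8.1% + 11.0565% + 73% = 92.1565%.
Rounded: 92.16%.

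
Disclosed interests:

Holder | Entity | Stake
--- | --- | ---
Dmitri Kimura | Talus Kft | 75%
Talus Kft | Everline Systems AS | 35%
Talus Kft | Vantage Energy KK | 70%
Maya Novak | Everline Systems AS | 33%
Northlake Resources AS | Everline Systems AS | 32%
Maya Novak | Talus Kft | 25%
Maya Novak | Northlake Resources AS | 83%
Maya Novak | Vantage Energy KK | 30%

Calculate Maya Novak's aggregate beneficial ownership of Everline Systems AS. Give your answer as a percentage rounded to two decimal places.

68.31%

Maya reaches Everline along 3 paths.
Via Northlake: 83% × 32% = 26.56%.
Via Talus: 25% × 35% = 8.75%.
Direct stake: 33% = 33%.
Total: 26.56% + 8.75% + 33% = 68.31%.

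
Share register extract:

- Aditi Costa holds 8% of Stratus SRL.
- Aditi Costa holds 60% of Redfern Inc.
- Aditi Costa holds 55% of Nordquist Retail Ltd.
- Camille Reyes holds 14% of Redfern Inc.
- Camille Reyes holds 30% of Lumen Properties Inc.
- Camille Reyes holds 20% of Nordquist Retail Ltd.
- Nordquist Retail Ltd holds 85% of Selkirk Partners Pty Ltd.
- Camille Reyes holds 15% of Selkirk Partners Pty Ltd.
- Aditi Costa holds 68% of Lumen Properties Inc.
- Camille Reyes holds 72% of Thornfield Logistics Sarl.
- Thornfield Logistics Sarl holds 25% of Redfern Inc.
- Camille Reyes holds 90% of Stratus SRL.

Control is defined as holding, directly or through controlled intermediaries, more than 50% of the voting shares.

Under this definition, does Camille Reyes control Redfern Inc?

Camille holds 90% of Stratus, so Camille controls Stratus.
Camille holds 72% of Thornfield, so Camille controls Thornfield.
In Redfern, Camille's side holds only 25% + 14% = 39%, not > 50%.
So Camille does not control Redfern.

No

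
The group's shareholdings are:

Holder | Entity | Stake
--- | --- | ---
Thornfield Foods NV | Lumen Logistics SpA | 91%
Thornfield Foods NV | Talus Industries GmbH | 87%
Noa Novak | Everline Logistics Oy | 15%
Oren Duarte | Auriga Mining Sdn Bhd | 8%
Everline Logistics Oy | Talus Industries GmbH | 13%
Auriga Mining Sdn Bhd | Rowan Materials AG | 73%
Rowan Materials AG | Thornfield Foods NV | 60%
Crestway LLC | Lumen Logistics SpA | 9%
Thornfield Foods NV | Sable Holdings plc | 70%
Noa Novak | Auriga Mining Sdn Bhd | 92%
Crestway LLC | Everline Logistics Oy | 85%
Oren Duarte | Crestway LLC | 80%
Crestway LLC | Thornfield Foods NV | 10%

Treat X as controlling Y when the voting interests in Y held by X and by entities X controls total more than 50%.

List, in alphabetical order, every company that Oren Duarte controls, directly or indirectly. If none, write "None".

Oren holds 80% of Crestway, so Oren controls Crestway.
Crestway holds 85% of Everline, so Oren controls Everline.
No other company's threshold is met.

Crestway LLC, Everline Logistics Oy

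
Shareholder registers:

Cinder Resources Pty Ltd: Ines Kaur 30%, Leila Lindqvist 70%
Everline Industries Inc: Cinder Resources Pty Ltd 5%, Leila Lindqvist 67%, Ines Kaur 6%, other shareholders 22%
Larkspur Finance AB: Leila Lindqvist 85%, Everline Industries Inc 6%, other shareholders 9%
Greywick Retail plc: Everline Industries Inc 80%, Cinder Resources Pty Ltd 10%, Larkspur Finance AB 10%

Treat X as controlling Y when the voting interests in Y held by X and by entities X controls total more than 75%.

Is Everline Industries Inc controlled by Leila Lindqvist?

No

Leila holds 85% of Larkspur, so Leila controls Larkspur.
In Everline, Leila's side holds only 67%, not > 75%.
So Leila does not control Everline.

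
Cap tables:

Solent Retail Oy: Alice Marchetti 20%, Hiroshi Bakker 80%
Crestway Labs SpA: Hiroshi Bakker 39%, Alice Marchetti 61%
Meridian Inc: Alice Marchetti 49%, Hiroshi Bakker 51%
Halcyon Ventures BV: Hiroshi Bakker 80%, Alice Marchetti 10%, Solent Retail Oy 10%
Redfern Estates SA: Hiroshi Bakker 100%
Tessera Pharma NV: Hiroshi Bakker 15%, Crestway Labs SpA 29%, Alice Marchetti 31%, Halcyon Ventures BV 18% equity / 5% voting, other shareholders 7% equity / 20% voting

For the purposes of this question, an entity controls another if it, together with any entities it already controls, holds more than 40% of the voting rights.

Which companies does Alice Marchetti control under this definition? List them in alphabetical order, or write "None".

Alice holds 61% of Crestway, so Alice controls Crestway.
Alice holds 49% of Meridian, so Alice controls Meridian.
Crestway and Alice together hold 29% + 31% = 60% of Tessera, so Alice controls Tessera.
No other company's threshold is met.

Crestway Labs SpA, Meridian Inc, Tessera Pharma NV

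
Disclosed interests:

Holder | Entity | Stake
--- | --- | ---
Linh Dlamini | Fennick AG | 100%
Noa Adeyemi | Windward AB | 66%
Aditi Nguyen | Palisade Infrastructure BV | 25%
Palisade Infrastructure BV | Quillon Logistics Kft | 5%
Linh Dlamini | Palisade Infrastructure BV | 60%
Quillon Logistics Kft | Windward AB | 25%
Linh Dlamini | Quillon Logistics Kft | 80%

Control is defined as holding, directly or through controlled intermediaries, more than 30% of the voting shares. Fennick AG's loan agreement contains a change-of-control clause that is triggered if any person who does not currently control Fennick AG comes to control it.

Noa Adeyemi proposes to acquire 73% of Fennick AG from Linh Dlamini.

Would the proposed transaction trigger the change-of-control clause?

The purchase adds only to Noa's holdings (Linh's stake shrinks), so Noa is the only person who could newly come to control Fennick.
Noa holds 66% of Windward, so Noa controls Windward.
Neither Noa nor any entity Noa controls holds any voting interest in Fennick.
So before the transaction, Noa does not control Fennick.
After the purchase, Noa holds 73% of Fennick directly, and Linh's stake falls to 27%.
Noa holds 73% of Fennick, so Noa controls Fennick.
Noa did not control Fennick before and does after, so the clause is triggered.

Yes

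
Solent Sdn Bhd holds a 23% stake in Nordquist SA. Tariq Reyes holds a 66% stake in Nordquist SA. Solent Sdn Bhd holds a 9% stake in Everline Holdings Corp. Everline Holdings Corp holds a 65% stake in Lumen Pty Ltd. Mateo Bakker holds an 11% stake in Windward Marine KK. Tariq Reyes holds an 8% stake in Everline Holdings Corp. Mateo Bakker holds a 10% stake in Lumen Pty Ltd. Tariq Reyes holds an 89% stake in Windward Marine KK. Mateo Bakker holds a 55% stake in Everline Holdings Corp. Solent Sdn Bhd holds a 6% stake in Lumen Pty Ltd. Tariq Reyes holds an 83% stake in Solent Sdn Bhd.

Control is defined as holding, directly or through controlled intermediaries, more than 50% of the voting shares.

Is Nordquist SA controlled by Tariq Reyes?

Tariq holds 83% of Solent, so Tariq controls Solent.
Tariq and Solent together hold 66% + 23% = 89% of Nordquist, so Tariq controls Nordquist.

Yes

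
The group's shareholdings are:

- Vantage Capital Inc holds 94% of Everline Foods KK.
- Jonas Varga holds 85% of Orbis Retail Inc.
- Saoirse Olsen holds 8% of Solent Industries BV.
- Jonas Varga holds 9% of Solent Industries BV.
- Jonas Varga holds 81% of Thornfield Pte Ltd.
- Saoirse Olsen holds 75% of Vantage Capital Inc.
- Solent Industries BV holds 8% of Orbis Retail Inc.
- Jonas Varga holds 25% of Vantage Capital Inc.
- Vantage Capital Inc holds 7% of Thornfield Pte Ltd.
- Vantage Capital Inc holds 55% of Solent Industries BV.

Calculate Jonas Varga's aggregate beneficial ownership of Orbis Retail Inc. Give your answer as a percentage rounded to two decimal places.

Jonas reaches Orbis along 3 paths.
Direct stake: 85% = 85%.
Via Solent: 9% × 8% = 0.72%.
Via Vantage → Solent: 25% × 55% × 8% = 1.1%.
Total: 85% + 0.72% + 1.1% = 86.82%.

86.82%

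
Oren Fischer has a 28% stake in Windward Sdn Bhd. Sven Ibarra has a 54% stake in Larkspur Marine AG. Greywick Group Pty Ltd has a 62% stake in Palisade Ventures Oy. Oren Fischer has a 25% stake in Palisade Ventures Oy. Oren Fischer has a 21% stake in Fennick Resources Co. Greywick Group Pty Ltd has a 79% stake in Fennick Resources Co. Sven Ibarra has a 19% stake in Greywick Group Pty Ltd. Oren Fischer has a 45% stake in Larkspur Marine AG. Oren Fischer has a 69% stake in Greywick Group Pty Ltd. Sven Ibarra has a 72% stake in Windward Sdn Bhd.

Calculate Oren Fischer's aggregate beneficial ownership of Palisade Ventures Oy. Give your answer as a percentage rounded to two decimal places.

67.78%

Oren reaches Palisade along 2 paths.
Direct stake: 25% = 25%.
Via Greywick: 69% × 62% = 42.78%.
Total: 25% + 42.78% = 67.78%.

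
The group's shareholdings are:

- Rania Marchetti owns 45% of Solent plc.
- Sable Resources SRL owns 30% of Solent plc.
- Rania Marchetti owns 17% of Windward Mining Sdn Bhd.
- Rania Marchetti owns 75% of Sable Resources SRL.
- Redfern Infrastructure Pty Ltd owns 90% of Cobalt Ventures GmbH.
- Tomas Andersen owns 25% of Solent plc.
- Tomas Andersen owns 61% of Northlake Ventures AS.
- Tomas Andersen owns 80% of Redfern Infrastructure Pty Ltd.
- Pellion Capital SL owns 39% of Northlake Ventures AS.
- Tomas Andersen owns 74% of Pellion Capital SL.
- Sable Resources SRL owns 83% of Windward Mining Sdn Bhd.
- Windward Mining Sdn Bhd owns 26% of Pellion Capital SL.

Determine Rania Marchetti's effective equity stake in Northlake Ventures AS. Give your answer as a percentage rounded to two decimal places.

Rania reaches Northlake along 2 paths.
Via Sable → Windward → Pellion: 75% × 83% × 26% × 39% = 6.31215%.
Via Windward → Pellion: 17% × 26% × 39% = 1.7238%.
Total: 6.31215% + 1.7238% = 8.03595%.
Rounded: 8.04%.

8.04%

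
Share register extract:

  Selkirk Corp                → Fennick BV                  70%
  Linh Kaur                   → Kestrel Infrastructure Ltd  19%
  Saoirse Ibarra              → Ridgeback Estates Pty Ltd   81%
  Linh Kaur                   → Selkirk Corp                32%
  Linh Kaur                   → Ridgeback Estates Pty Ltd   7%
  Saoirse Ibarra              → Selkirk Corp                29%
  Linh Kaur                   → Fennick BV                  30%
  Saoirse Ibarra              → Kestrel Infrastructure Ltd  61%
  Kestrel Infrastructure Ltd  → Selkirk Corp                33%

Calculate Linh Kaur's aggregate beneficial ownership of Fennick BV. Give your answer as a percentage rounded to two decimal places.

Linh reaches Fennick along 3 paths.
Via Selkirk: 32% × 70% = 22.4%.
Via Kestrel → Selkirk: 19% × 33% × 70% = 4.389%.
Direct stake: 30% = 30%.
Total: 22.4% + 4.389% + 30% = 56.789%.
Rounded: 56.79%.

56.79%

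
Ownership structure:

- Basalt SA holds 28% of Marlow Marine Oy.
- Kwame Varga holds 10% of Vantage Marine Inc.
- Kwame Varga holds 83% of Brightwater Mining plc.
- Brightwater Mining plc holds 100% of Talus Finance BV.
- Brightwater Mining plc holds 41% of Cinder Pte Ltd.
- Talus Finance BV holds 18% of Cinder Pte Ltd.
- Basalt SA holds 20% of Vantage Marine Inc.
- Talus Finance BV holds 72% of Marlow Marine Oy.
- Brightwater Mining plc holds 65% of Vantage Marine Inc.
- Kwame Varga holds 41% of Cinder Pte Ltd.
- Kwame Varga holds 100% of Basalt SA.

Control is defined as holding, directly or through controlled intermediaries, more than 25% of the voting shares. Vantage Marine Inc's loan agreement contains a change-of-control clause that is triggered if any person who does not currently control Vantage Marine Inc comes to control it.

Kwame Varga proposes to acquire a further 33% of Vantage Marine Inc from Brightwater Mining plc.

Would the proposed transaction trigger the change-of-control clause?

The purchase adds only to Kwame's holdings (Brightwater's stake shrinks), so Kwame is the only person who could newly come to control Vantage.
Kwame holds 83% of Brightwater, so Kwame controls Brightwater.
Kwame holds 100% of Basalt, so Kwame controls Basalt.
Basalt and Brightwater and Kwame together hold 20% + 65% + 10% = 95% of Vantage, so Kwame controls Vantage.
So Kwame already controls Vantage before the transaction.
After the purchase, Kwame's direct stake in Vantage rises to 10% + 33% = 43%, and Brightwater's stake falls to 32%.
Kwame controlled Vantage already, so this is not a new person acquiring control; every other person's position is unchanged or reduced.
No new person acquires control, so the clause is not triggered.

No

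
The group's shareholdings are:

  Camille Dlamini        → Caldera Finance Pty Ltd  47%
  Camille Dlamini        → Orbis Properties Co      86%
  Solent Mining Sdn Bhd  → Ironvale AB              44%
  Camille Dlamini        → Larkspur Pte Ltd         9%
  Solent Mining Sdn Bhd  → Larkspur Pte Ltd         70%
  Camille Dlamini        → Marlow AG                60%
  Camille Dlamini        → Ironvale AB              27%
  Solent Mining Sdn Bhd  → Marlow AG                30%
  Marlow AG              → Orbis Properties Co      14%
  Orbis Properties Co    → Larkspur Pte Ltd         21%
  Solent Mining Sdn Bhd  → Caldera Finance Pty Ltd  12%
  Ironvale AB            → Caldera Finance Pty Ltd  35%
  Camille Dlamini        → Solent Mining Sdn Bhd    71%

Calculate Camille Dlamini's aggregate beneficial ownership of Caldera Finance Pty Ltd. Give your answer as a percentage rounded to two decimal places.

Camille reaches Caldera along 4 paths.
Direct stake: 47% = 47%.
Via Solent: 71% × 12% = 8.52%.
Via Ironvale: 27% × 35% = 9.45%.
Via Solent → Ironvale: 71% × 44% × 35% = 10.934%.
Total: 47% + 8.52% + 9.45% + 10.934% = 75.904%.
Rounded: 75.90%.

75.90%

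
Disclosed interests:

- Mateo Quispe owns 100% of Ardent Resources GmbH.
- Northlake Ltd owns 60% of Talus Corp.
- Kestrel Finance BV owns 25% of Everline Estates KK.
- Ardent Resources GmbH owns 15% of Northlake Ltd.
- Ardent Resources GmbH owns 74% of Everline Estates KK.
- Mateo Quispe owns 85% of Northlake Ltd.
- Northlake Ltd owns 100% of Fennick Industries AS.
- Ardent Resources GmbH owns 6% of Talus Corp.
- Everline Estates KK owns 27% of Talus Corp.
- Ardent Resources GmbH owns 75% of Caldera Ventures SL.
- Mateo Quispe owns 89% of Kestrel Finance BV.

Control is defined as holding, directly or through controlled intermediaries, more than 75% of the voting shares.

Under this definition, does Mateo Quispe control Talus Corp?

Mateo holds 100% of Ardent, so Mateo controls Ardent.
Mateo and Ardent together hold 85% + 15% = 100% of Northlake, so Mateo controls Northlake.
Mateo holds 89% of Kestrel, so Mateo controls Kestrel.
Ardent and Kestrel together hold 74% + 25% = 99% of Everline, so Mateo controls Everline.
Northlake and Ardent and Everline together hold 60% + 6% + 27% = 93% of Talus, so Mateo controls Talus.

Yes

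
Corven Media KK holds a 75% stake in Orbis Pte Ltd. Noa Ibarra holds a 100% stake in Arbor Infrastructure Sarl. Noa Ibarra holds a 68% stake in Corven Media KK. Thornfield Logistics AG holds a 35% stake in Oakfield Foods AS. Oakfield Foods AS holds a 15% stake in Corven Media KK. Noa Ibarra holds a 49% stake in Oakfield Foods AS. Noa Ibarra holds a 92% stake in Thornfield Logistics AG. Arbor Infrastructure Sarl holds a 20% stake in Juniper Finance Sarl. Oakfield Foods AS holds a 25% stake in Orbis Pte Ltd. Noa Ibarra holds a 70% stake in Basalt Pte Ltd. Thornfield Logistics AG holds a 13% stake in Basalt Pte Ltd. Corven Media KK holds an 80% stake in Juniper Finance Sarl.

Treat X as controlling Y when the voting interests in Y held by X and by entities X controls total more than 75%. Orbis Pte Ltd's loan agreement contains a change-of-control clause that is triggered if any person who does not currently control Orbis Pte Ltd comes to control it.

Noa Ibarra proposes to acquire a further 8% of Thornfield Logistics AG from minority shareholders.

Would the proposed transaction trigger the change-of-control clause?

No

The purchase changes only Noa's holdings, so Noa is the only person who could newly come to control Orbis.
Noa holds 92% of Thornfield, so Noa controls Thornfield.
Noa and Thornfield together hold 49% + 35% = 84% of Oakfield, so Noa controls Oakfield.
Oakfield and Noa together hold 15% + 68% = 83% of Corven, so Noa controls Corven.
Oakfield and Corven together hold 25% + 75% = 100% of Orbis, so Noa controls Orbis.
So Noa already controls Orbis before the transaction.
After the purchase, Noa's direct stake in Thornfield rises to 92% + 8% = 100%.
Noa controlled Orbis already, so this is not a new person acquiring control; every other person's position is unchanged or reduced.
No new person acquires control, so the clause is not triggered.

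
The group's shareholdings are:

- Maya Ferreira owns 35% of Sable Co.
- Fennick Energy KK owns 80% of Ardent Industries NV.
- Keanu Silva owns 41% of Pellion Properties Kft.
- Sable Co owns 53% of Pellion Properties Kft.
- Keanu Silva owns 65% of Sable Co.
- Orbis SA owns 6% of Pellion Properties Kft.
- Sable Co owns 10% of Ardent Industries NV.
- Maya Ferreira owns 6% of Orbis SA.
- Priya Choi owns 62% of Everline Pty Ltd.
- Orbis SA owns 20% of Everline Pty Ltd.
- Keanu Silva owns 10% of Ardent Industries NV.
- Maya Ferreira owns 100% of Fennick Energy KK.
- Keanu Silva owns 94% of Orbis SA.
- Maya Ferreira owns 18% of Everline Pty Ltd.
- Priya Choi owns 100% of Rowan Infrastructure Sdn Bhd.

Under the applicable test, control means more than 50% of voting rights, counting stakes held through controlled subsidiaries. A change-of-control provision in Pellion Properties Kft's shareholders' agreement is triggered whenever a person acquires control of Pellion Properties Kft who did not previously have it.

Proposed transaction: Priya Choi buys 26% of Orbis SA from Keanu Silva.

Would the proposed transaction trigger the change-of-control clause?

No

The purchase adds only to Priya's holdings (Keanu's stake shrinks), so Priya is the only person who could newly come to control Pellion.
Priya holds 62% of Everline, so Priya controls Everline.
Priya holds 100% of Rowan, so Priya controls Rowan.
Neither Priya nor any entity Priya controls holds any voting interest in Pellion.
So before the transaction, Priya does not control Pellion.
After the purchase, Priya holds 26% of Orbis directly, and Keanu's stake falls to 68%.
Priya's side now holds 26% of Orbis, not > 50%, so Priya still does not control Orbis.
After the transaction, neither Priya nor any entity Priya controls holds a voting interest in Pellion, so Priya still does not control it.
No new person acquires control, so the clause is not triggered.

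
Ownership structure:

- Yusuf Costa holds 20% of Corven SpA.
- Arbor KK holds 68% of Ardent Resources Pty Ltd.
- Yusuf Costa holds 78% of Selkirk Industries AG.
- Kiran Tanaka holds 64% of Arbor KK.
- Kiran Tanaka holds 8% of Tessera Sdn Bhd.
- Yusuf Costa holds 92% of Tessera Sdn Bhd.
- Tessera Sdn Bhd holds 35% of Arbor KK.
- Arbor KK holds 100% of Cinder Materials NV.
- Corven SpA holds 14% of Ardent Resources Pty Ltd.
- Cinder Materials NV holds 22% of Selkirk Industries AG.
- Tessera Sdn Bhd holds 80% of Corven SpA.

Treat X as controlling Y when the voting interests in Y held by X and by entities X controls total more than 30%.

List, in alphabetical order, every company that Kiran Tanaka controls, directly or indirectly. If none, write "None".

Kiran holds 64% of Arbor, so Kiran controls Arbor.
Arbor holds 100% of Cinder, so Kiran controls Cinder.
Arbor holds 68% of Ardent, so Kiran controls Ardent.
No other company's threshold is met.

Arbor KK, Ardent Resources Pty Ltd, Cinder Materials NV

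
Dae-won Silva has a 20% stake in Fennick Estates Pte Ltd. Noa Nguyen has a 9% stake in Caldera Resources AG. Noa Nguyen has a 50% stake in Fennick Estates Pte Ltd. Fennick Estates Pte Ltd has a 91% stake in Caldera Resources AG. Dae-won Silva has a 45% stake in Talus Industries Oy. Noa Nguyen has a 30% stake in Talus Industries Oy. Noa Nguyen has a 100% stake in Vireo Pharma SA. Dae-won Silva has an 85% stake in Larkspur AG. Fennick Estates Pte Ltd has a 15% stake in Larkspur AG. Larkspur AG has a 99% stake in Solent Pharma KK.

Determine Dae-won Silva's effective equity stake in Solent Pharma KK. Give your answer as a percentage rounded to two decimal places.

Dae-won reaches Solent along 2 paths.
Via Larkspur: 85% × 99% = 84.15%.
Via Fennick → Larkspur: 20% × 15% × 99% = 2.97%.
Total: 84.15% + 2.97% = 87.12%.

87.12%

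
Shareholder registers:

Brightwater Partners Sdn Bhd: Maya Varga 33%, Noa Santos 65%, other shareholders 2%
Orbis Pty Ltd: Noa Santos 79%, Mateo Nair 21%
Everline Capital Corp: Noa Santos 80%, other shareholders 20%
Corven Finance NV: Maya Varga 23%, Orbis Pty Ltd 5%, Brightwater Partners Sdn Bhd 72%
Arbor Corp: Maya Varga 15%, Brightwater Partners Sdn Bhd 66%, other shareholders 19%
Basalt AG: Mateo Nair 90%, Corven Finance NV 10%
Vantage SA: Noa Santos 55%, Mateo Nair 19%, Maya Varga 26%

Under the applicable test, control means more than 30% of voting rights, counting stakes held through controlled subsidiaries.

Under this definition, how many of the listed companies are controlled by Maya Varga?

3

Maya holds 33% of Brightwater, so Maya controls Brightwater.
Maya and Brightwater together hold 23% + 72% = 95% of Corven, so Maya controls Corven.
Maya and Brightwater together hold 15% + 66% = 81% of Arbor, so Maya controls Arbor.
No other company's threshold is met.
Maya controls 3 companies.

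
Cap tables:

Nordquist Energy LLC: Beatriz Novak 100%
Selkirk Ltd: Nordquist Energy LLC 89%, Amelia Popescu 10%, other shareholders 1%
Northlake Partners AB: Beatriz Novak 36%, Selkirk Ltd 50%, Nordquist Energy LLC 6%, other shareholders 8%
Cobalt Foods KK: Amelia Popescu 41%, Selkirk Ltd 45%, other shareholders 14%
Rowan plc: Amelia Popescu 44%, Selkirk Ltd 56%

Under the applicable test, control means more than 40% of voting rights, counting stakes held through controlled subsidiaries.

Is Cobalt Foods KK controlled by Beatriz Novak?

Yes

Beatriz holds 100% of Nordquist, so Beatriz controls Nordquist.
Nordquist holds 89% of Selkirk, so Beatriz controls Selkirk.
Selkirk holds 45% of Cobalt, so Beatriz controls Cobalt.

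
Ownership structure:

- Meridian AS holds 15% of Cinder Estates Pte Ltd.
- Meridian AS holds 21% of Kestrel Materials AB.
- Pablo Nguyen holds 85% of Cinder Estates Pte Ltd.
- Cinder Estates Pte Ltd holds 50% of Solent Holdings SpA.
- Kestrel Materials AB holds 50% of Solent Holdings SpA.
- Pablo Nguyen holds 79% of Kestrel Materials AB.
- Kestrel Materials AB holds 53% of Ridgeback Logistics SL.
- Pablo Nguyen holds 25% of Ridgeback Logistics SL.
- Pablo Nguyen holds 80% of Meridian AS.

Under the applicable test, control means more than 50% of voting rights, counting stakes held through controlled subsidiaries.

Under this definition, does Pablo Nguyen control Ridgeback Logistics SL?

Yes

Pablo holds 80% of Meridian, so Pablo controls Meridian.
Pablo and Meridian together hold 79% + 21% = 100% of Kestrel, so Pablo controls Kestrel.
Kestrel and Pablo together hold 53% + 25% = 78% of Ridgeback, so Pablo controls Ridgeback.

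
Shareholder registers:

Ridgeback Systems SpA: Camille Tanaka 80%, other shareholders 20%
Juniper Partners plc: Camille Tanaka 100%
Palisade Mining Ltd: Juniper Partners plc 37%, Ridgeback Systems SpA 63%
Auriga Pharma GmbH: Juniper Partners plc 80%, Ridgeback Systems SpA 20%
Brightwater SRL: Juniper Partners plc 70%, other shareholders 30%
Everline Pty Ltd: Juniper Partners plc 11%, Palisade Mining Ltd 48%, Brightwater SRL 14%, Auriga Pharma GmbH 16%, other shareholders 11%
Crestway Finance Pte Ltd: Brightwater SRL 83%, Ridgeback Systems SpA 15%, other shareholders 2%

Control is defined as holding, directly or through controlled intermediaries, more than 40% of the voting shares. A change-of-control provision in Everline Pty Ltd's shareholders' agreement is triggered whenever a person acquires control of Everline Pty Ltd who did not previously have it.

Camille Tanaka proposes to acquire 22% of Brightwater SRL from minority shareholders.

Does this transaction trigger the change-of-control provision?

No

The purchase changes only Camille's holdings, so Camille is the only person who could newly come to control Everline.
Camille holds 100% of Juniper, so Camille controls Juniper.
Juniper holds 70% of Brightwater, so Camille controls Brightwater.
Camille holds 80% of Ridgeback, so Camille controls Ridgeback.
Juniper and Ridgeback together hold 80% + 20% = 100% of Auriga, so Camille controls Auriga.
Juniper and Ridgeback together hold 37% + 63% = 100% of Palisade, so Camille controls Palisade.
Juniper and Palisade and Brightwater and Auriga together hold 11% + 48% + 14% + 16% = 89% of Everline, so Camille controls Everline.
So Camille already controls Everline before the transaction.
After the purchase, Camille holds 22% of Brightwater directly.
Camille controlled Everline already, so this is not a new person acquiring control; every other person's position is unchanged or reduced.
No new person acquires control, so the clause is not triggered.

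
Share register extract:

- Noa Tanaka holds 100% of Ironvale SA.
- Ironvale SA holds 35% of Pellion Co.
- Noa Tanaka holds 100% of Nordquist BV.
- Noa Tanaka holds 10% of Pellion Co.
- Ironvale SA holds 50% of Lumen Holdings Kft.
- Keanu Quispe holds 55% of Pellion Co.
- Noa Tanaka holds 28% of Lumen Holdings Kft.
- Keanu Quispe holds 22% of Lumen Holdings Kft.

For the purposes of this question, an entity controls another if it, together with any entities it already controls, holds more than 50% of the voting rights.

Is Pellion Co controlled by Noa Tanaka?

Noa holds 100% of Ironvale, so Noa controls Ironvale.
Noa holds 100% of Nordquist, so Noa controls Nordquist.
Noa and Ironvale together hold 28% + 50% = 78% of Lumen, so Noa controls Lumen.
In Pellion, Noa's side holds only 10% + 35% = 45%, not > 50%.
So Noa does not control Pellion.

No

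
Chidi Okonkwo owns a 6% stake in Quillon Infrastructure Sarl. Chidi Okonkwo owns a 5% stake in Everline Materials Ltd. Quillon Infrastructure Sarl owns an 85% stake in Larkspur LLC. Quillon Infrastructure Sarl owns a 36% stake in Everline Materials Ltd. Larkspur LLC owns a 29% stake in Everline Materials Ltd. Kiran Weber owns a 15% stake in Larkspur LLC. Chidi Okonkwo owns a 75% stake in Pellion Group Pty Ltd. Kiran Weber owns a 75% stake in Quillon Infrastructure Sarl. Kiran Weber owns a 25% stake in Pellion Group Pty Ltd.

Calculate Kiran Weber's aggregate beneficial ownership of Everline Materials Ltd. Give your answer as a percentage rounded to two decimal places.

49.84%

Kiran reaches Everline along 3 paths.
Via Quillon: 75% × 36% = 27%.
Via Quillon → Larkspur: 75% × 85% × 29% = 18.4875%.
Via Larkspur: 15% × 29% = 4.35%.
Total: 27% + 18.4875% + 4.35% = 49.8375%.
Rounded: 49.84%.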